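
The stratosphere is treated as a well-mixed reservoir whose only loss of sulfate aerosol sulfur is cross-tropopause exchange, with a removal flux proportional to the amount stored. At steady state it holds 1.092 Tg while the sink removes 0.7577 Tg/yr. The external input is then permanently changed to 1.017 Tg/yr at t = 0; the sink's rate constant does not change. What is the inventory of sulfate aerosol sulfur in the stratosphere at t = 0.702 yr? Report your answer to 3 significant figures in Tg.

Residence time τ = M₀/F₀ = 1.441 yr. The eventual steady state is M_∞ = M₀·(F₁/F₀) = 1.092 × 1.017/0.7577 = 1.4657 Tg.
The anomaly ΔM(t) = M(t) − M_∞ decays as ΔM₀·e^(−t/τ) with ΔM₀ = 1.092 − 1.4657 = −0.3737 Tg.
At t = 0.702 yr, e^(−t/τ) = e^(−0.4871) = 0.6144, so ΔM = −0.2296 Tg and M = 1.4657 − 0.2296 = 1.2361 Tg.

1.24 Tg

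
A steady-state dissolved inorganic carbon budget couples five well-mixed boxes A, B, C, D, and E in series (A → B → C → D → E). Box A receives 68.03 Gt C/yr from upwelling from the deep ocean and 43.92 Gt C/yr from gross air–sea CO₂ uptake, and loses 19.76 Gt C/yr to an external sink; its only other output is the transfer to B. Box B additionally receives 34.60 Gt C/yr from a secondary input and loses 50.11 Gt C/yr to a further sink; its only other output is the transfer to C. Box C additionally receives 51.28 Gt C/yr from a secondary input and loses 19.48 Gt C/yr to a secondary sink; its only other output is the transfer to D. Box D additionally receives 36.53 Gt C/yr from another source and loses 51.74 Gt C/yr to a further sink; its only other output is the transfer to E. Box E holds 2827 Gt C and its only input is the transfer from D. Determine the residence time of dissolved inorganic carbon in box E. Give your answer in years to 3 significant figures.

Box A: F(A→B) = (68.03 + 43.92) − 19.76 = 92.190 Gt C/yr.
Box B: F(B→C) = (92.190 + 34.60) − 50.11 = 76.680 Gt C/yr.
Box C: F(C→D) = (76.680 + 51.28) − 19.48 = 108.48 Gt C/yr.
Box D: F(D→E) = (108.48 + 36.53) − 51.74 = 93.270 Gt C/yr.
Box E throughput = its input = 93.270 Gt C/yr; τ = 2827 / 93.270 = 30.31 yr.

30.3 yr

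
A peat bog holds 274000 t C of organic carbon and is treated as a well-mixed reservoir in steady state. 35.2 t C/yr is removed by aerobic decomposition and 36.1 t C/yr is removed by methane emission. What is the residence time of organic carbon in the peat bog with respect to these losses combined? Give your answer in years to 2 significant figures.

Total removal = 35.20 + 36.10 = 71.300 t C/yr.
τ = M / ΣF_out = 274000 / 71.300 = 3843 yr.

3800 yr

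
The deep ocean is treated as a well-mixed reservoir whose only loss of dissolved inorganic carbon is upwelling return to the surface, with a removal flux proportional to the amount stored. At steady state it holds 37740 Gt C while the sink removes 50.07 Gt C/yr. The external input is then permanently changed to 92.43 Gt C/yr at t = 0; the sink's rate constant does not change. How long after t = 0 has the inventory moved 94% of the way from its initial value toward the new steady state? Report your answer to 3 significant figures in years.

2120 yr

τ = M₀/F₀ = 37740/50.07 = 753.7 yr.
The remaining gap fraction is e^(−t/τ); 94% covered ⇒ e^(−t/τ) = 0.0600.
t = −τ ln(0.0600) = 753.7 × 2.813 = 2121 yr.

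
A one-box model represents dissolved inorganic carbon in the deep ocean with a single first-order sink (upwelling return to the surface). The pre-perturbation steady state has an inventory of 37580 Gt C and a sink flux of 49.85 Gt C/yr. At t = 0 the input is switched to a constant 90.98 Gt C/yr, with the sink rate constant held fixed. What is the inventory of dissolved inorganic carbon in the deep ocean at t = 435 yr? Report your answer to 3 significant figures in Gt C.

51200 Gt C

The sink rate constant is k = F₀/M₀ = 49.85/37580 = 0.001327 yr⁻¹.
Solving dM/dt = F₁ − kM with M(0) = M₀ gives M(t) = F₁/k + (M₀ − F₁/k)·e^(−kt).
F₁/k = 90.98/0.001327 = 68586 Gt C; kt = 0.001327 × 435 = 0.5770, e^(−kt) = 0.5616.
M(435) = 68586 + (37580 − 68586) × 0.5616 = 68586 − 17410 = 51174 Gt C.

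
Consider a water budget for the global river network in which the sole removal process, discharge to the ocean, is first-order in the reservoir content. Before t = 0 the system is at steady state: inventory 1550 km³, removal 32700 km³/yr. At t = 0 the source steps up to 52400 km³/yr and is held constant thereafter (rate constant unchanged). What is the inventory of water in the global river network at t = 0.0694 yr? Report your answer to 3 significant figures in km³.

2270 km³

Residence time τ = M₀/F₀ = 0.04740 yr. The eventual steady state is M_∞ = M₀·(F₁/F₀) = 1550 × 52400/32700 = 2483.8 km³.
The anomaly ΔM(t) = M(t) − M_∞ decays as ΔM₀·e^(−t/τ) with ΔM₀ = 1550 − 2483.8 = −933.8 km³.
At t = 0.0694 yr, e^(−t/τ) = e^(−1.464) = 0.2313, so ΔM = −216.0 km³ and M = 2483.8 − 216.0 = 2267.8 km³.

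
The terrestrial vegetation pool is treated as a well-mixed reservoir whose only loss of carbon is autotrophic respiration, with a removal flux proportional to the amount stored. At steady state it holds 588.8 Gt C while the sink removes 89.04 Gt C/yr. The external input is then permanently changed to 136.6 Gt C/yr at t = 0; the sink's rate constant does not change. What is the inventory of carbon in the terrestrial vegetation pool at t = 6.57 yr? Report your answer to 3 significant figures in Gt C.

787 Gt C

τ = M₀/F₀ = 588.8/89.04 = 6.613 yr; rate constant k = 1/τ.
New steady state M_∞ = F₁/k = F₁·τ = 136.6 × 6.613 = 903.30 Gt C.
M(t) = M_∞ + (M₀ − M_∞)·e^(−t/τ); t/τ = 6.57/6.613 = 0.9935, so e^(−t/τ) = 0.3703.
M(t) = 903.30 − 314.5 × 0.3703 = 786.85 Gt C.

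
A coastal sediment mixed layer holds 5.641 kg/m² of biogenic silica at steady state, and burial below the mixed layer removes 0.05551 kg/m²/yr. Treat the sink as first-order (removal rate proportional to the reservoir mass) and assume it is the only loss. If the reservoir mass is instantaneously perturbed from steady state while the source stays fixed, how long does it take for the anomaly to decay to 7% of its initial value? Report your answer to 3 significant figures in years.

270 yr

For a linear reservoir the anomaly decays as exp(−t/τ) with τ = M/F = 5.641/0.05551 = 101.6 yr.
exp(−t/τ) = 0.07 ⇒ t = −τ ln(0.07) = 101.6 × 2.659 = 270.2 yr.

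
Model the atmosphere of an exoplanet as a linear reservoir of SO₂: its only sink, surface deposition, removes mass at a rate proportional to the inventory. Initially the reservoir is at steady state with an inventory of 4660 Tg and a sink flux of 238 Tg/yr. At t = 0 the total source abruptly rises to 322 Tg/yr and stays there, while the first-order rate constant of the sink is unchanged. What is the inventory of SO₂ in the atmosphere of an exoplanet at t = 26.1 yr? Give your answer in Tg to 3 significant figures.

Residence time τ = M₀/F₀ = 19.58 yr. The eventual steady state is M_∞ = M₀·(F₁/F₀) = 4660 × 322/238 = 6304.7 Tg.
The anomaly ΔM(t) = M(t) − M_∞ decays as ΔM₀·e^(−t/τ) with ΔM₀ = 4660 − 6304.7 = −1645 Tg.
At t = 26.1 yr, e^(−t/τ) = e^(−1.333) = 0.2637, so ΔM = −433.7 Tg and M = 6304.7 − 433.7 = 5871.0 Tg.

5870 Tg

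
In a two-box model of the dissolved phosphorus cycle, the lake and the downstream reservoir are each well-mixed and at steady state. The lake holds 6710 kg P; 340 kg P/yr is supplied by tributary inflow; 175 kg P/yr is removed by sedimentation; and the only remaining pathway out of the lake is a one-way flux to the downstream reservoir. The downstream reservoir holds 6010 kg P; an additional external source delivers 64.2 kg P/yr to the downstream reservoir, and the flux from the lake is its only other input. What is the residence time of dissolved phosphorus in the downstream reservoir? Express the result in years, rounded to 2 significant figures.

26 yr

Balance the lake: ΣF_in = 340.00 kg P/yr.
Flux to the downstream reservoir = ΣF_in − (175) = 165.00 kg P/yr.
Total input to the downstream reservoir = 165.00 + 64.2 = 229.20 kg P/yr; at steady state this equals its total output.
τ = M / F = 6010 / 229.20 = 26.22 yr.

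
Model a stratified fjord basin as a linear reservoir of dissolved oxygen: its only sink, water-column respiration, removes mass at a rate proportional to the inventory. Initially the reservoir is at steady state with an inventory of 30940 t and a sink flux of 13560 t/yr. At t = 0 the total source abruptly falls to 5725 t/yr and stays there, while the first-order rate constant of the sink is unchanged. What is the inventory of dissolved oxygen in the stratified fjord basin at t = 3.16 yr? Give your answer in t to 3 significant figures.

Residence time τ = M₀/F₀ = 2.282 yr. The eventual steady state is M_∞ = M₀·(F₁/F₀) = 30940 × 5725/13560 = 13063 t.
The anomaly ΔM(t) = M(t) − M_∞ decays as ΔM₀·e^(−t/τ) with ΔM₀ = 30940 − 13063 = 17880 t.
At t = 3.16 yr, e^(−t/τ) = e^(−1.385) = 0.2503, so ΔM = 4475 t and M = 13063 + 4475 = 17538 t.

17500 t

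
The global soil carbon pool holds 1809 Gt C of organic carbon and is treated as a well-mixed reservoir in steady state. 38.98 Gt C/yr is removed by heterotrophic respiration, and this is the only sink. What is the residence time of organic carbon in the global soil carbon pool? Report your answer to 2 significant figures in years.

46 yr

τ = M / F = 1809 / 38.98 = 46.41 yr.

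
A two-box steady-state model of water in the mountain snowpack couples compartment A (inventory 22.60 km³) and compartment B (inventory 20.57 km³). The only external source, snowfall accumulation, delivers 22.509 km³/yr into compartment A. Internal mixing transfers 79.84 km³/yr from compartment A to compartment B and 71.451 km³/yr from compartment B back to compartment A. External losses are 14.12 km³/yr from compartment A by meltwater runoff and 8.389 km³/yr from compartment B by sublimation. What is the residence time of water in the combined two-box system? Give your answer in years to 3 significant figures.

1.92 yr

For the system as a whole, the A↔B exchange is internal and contributes nothing to the throughput; only the external sinks remove mass.
M_total = 22.60 + 20.57 = 43.170 km³.
ΣF_external_out = 14.12 + 8.389 = 22.509 km³/yr.
τ = M_total / ΣF_ext = 43.170 / 22.509 = 1.918 yr.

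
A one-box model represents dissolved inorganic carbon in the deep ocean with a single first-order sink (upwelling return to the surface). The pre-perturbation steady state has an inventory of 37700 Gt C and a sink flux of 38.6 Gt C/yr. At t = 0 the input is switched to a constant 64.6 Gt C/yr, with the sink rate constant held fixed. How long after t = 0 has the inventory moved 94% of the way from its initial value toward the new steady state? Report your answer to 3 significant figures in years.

2750 yr

τ = M₀/F₀ = 37700/38.6 = 976.7 yr.
The remaining gap fraction is e^(−t/τ); 94% covered ⇒ e^(−t/τ) = 0.0600.
t = −τ ln(0.0600) = 976.7 × 2.813 = 2748 yr.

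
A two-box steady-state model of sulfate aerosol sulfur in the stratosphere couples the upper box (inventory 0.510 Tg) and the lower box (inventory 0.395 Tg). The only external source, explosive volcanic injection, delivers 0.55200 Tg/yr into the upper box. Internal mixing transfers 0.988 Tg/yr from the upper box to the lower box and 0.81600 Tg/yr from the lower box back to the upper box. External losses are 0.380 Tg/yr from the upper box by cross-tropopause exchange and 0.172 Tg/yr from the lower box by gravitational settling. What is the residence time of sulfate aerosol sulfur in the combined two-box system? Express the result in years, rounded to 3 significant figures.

1.64 yr

Treat the two boxes together as one reservoir: the mixing fluxes between them are internal recycling, so τ = ΣM / Σ(external losses).
M_total = 0.510 + 0.395 = 0.90500 Tg.
ΣF_external_out = 0.380 + 0.172 = 0.55200 Tg/yr.
τ = M_total / ΣF_ext = 0.90500 / 0.55200 = 1.639 yr.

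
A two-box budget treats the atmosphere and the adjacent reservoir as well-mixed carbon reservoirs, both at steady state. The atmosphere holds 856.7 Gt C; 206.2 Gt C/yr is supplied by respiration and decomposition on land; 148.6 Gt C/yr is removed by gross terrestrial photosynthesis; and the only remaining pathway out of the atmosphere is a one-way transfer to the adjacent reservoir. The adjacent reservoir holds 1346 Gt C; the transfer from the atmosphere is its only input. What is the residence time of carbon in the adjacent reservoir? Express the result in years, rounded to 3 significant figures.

23.4 yr

Balance the atmosphere: ΣF_in = 206.20 Gt C/yr.
Transfer to the adjacent reservoir = ΣF_in − (148.6) = 57.600 Gt C/yr.
At steady state the output of the adjacent reservoir equals its input, 57.600 Gt C/yr.
τ = M / F = 1346 / 57.600 = 23.37 yr.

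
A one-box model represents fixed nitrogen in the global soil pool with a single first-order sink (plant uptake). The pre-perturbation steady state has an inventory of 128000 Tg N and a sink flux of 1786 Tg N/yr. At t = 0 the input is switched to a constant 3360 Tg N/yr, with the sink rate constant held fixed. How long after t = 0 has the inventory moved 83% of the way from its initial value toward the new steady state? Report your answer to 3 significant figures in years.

τ = M₀/F₀ = 128000/1786 = 71.67 yr.
The remaining gap fraction is e^(−t/τ); 83% covered ⇒ e^(−t/τ) = 0.170.
t = −τ ln(0.170) = 71.67 × 1.772 = 127.0 yr.

127 yr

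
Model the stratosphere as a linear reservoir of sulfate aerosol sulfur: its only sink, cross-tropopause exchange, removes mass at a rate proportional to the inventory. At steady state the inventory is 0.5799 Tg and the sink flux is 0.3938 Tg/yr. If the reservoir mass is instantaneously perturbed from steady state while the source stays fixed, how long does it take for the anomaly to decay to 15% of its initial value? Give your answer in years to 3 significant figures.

For a linear reservoir the anomaly decays as exp(−t/τ) with τ = M/F = 0.5799/0.3938 = 1.473 yr.
exp(−t/τ) = 0.15 ⇒ t = −τ ln(0.15) = 1.473 × 1.897 = 2.794 yr.

2.79 yr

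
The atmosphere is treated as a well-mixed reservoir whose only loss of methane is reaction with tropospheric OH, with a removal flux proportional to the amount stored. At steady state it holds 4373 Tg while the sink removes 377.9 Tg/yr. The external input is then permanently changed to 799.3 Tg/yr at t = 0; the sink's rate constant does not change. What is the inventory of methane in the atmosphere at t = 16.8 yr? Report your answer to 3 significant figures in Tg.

The sink rate constant is k = F₀/M₀ = 377.9/4373 = 0.08642 yr⁻¹.
Solving dM/dt = F₁ − kM with M(0) = M₀ gives M(t) = F₁/k + (M₀ − F₁/k)·e^(−kt).
F₁/k = 799.3/0.08642 = 9249.4 Tg; kt = 0.08642 × 16.8 = 1.452, e^(−kt) = 0.2341.
M(16.8) = 9249.4 + (4373 − 9249.4) × 0.2341 = 9249.4 − 1142 = 8107.6 Tg.

8110 Tg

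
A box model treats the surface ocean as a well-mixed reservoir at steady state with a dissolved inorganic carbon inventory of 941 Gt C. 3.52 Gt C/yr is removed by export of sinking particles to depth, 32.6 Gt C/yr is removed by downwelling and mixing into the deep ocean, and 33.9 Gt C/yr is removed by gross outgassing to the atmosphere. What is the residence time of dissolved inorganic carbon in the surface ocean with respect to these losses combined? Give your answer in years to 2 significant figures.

Total removal = 3.520 + 32.60 + 33.90 = 70.020 Gt C/yr.
τ = M / ΣF_out = 941 / 70.020 = 13.44 yr.

13 yr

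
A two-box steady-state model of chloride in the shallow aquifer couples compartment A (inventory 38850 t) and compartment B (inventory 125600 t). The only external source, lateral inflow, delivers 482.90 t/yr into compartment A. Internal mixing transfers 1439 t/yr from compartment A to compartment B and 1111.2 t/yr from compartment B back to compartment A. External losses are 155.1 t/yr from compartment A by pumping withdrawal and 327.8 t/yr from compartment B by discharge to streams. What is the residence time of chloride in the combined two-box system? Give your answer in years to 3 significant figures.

341 yr

For the system as a whole, the A↔B exchange is internal and contributes nothing to the throughput; only the external sinks remove mass.
M_total = 38850 + 125600 = 164450 t.
ΣF_external_out = 155.1 + 327.8 = 482.90 t/yr.
τ = M_total / ΣF_ext = 164450 / 482.90 = 340.5 yr.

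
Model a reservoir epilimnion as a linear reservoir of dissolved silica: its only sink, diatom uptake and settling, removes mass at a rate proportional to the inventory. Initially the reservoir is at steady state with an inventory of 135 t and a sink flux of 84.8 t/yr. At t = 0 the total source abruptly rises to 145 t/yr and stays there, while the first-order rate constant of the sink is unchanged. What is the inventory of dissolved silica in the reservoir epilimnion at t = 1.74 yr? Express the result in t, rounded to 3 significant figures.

The sink rate constant is k = F₀/M₀ = 84.8/135 = 0.6281 yr⁻¹.
Solving dM/dt = F₁ − kM with M(0) = M₀ gives M(t) = F₁/k + (M₀ − F₁/k)·e^(−kt).
F₁/k = 145/0.6281 = 230.84 t; kt = 0.6281 × 1.74 = 1.093, e^(−kt) = 0.3352.
M(1.74) = 230.84 + (135 − 230.84) × 0.3352 = 230.84 − 32.13 = 198.71 t.

199 t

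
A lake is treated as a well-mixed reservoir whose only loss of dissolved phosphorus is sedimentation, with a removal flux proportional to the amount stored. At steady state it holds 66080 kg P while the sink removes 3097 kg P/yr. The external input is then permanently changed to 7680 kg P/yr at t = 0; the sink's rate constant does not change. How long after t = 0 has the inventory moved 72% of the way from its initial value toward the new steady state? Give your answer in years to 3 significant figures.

27.2 yr

τ = M₀/F₀ = 66080/3097 = 21.34 yr.
The remaining gap fraction is e^(−t/τ); 72% covered ⇒ e^(−t/τ) = 0.280.
t = −τ ln(0.280) = 21.34 × 1.273 = 27.16 yr.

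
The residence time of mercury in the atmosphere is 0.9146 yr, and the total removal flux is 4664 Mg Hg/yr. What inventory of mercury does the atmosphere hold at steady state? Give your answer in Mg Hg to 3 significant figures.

4270 Mg Hg

τ = M/F ⇒ M = τ × F = 0.9146 × 4664 = 4266 Mg Hg.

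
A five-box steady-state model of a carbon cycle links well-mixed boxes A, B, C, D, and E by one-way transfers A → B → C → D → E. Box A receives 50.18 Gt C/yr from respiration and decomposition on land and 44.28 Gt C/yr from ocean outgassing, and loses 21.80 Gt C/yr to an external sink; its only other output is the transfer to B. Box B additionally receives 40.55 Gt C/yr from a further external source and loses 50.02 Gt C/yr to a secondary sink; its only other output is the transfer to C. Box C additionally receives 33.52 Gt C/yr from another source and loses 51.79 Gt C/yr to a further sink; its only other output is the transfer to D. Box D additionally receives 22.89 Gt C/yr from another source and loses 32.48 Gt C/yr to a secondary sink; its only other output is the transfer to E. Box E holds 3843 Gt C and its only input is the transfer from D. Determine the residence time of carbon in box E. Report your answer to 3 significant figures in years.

109 yr

Box A: F(A→B) = (50.18 + 44.28) − 21.80 = 72.660 Gt C/yr.
Box B: F(B→C) = (72.660 + 40.55) − 50.02 = 63.190 Gt C/yr.
Box C: F(C→D) = (63.190 + 33.52) − 51.79 = 44.920 Gt C/yr.
Box D: F(D→E) = (44.920 + 22.89) − 32.48 = 35.330 Gt C/yr.
Box E throughput = its input = 35.330 Gt C/yr; τ = 3843 / 35.330 = 108.8 yr.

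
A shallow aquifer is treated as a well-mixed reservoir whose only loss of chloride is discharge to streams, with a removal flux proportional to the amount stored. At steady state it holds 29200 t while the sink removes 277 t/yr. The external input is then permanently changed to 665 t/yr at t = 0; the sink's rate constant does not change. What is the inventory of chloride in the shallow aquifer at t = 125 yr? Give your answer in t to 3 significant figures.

τ = M₀/F₀ = 29200/277 = 105.4 yr; rate constant k = 1/τ.
New steady state M_∞ = F₁/k = F₁·τ = 665 × 105.4 = 70101 t.
M(t) = M_∞ + (M₀ − M_∞)·e^(−t/τ); t/τ = 125/105.4 = 1.186, so e^(−t/τ) = 0.3055.
M(t) = 70101 − 40900 × 0.3055 = 57606 t.

57600 t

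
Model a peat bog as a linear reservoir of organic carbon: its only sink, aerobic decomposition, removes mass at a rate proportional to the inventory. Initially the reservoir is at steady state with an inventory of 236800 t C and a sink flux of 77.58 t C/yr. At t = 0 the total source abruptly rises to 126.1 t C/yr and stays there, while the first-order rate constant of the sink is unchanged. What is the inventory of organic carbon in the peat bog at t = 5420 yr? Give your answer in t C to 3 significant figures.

360000 t C

τ = M₀/F₀ = 236800/77.58 = 3052 yr; rate constant k = 1/τ.
New steady state M_∞ = F₁/k = F₁·τ = 126.1 × 3052 = 384900 t C.
M(t) = M_∞ + (M₀ − M_∞)·e^(−t/τ); t/τ = 5420/3052 = 1.776, so e^(−t/τ) = 0.1694.
M(t) = 384900 − 148100 × 0.1694 = 359820 t C.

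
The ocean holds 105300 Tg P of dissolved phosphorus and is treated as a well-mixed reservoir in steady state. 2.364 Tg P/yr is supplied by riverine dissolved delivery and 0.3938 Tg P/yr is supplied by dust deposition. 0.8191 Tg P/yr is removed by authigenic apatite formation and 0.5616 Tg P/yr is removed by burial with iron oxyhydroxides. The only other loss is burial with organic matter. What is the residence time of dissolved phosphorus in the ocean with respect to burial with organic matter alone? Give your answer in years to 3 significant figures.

76500 yr

At steady state ΣF_in = ΣF_out.
ΣF_in = 2.364 + 0.3938 = 2.7578 Tg P/yr.
Burial with organic matter flux = ΣF_in − (0.8191 + 0.5616) = 2.7578 − 1.381 = 1.377 Tg P/yr.
τ = M / F = 105300 / 1.377 = 76470 yr.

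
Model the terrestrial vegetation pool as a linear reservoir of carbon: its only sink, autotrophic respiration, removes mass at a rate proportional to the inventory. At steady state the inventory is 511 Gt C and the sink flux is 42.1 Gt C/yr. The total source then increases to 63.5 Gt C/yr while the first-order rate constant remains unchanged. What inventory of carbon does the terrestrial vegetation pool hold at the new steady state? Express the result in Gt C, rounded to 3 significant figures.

771 Gt C

Rate constant k = F/M = 42.1 / 511 = 0.08239 yr⁻¹.
At the new steady state, source = k·M_new ⇒ M_new = 63.5 / 0.08239 = 770.7 Gt C.
(Equivalently M_new = M × F_new/F_old = 511 × 63.5/42.1.)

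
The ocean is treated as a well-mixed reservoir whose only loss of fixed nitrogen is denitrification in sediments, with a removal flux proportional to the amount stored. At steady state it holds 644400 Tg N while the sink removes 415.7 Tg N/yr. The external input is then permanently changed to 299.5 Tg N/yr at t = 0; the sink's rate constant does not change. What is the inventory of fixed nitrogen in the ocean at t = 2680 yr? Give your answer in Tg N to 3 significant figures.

496000 Tg N

Residence time τ = M₀/F₀ = 1550 yr. The eventual steady state is M_∞ = M₀·(F₁/F₀) = 644400 × 299.5/415.7 = 464270 Tg N.
The anomaly ΔM(t) = M(t) − M_∞ decays as ΔM₀·e^(−t/τ) with ΔM₀ = 644400 − 464270 = 180100 Tg N.
At t = 2680 yr, e^(−t/τ) = e^(−1.729) = 0.1775, so ΔM = 31970 Tg N and M = 464270 + 31970 = 496240 Tg N.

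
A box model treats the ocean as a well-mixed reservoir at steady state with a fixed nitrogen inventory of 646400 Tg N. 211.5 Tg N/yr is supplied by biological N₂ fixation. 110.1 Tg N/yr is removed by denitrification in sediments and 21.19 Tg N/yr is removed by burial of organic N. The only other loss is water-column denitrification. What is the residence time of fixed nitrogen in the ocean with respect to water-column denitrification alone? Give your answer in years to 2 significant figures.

At steady state ΣF_in = ΣF_out.
ΣF_in = 211.50 Tg N/yr.
Water-column denitrification flux = ΣF_in − (110.1 + 21.19) = 211.50 − 131.3 = 80.21 Tg N/yr.
τ = M / F = 646400 / 80.21 = 8059 yr.

8100 yr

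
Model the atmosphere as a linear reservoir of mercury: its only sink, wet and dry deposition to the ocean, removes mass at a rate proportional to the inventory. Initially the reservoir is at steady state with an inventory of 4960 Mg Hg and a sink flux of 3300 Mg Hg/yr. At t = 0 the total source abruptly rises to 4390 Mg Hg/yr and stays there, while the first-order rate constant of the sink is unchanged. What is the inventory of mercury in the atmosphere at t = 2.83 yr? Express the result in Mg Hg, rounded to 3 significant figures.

6350 Mg Hg

The sink rate constant is k = F₀/M₀ = 3300/4960 = 0.6653 yr⁻¹.
Solving dM/dt = F₁ − kM with M(0) = M₀ gives M(t) = F₁/k + (M₀ − F₁/k)·e^(−kt).
F₁/k = 4390/0.6653 = 6598.3 Mg Hg; kt = 0.6653 × 2.83 = 1.883, e^(−kt) = 0.1522.
M(2.83) = 6598.3 + (4960 − 6598.3) × 0.1522 = 6598.3 − 249.3 = 6349.0 Mg Hg.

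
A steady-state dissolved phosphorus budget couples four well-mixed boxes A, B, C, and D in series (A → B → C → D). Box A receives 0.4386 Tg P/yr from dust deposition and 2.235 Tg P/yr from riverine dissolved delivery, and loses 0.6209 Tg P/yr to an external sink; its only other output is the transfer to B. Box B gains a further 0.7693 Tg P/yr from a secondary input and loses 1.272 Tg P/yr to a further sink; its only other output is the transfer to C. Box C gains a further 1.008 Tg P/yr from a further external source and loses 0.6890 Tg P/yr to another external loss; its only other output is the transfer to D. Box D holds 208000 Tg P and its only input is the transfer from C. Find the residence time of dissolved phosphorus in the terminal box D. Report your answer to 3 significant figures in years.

111000 yr

Box A: F(A→B) = (0.4386 + 2.235) − 0.6209 = 2.0527 Tg P/yr.
Box B: F(B→C) = (2.0527 + 0.7693) − 1.272 = 1.5500 Tg P/yr.
Box C: F(C→D) = (1.5500 + 1.008) − 0.6890 = 1.8690 Tg P/yr.
Box D throughput = its input = 1.8690 Tg P/yr; τ = 208000 / 1.8690 = 111300 yr.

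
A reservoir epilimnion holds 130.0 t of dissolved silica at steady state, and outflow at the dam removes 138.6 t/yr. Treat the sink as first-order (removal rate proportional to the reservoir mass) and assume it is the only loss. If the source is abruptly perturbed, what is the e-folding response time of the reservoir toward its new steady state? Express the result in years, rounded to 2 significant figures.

0.94 yr

For a linear reservoir the response time equals the residence time τ = M/F.
τ = 130.0 / 138.6 = 0.9380 yr.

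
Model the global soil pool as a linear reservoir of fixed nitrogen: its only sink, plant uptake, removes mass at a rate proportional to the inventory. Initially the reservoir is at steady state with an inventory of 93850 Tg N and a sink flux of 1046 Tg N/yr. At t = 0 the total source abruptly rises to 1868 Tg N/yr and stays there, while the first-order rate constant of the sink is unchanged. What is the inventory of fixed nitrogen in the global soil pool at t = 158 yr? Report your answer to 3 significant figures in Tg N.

155000 Tg N

τ = M₀/F₀ = 93850/1046 = 89.72 yr; rate constant k = 1/τ.
New steady state M_∞ = F₁/k = F₁·τ = 1868 × 89.72 = 167600 Tg N.
M(t) = M_∞ + (M₀ − M_∞)·e^(−t/τ); t/τ = 158/89.72 = 1.761, so e^(−t/τ) = 0.1719.
M(t) = 167600 − 73750 × 0.1719 = 154930 Tg N.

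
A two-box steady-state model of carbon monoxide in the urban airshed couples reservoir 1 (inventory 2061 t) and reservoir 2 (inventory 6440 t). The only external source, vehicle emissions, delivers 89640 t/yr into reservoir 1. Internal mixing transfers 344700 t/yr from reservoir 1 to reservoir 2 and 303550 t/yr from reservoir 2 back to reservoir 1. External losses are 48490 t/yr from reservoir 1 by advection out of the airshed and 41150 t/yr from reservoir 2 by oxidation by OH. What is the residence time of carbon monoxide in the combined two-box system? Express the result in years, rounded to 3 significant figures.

0.0948 yr

Treat the two boxes together as one reservoir: the mixing fluxes between them are internal recycling, so τ = ΣM / Σ(external losses).
M_total = 2061 + 6440 = 8501.0 t.
ΣF_external_out = 48490 + 41150 = 89640 t/yr.
τ = M_total / ΣF_ext = 8501.0 / 89640 = 0.09483 yr.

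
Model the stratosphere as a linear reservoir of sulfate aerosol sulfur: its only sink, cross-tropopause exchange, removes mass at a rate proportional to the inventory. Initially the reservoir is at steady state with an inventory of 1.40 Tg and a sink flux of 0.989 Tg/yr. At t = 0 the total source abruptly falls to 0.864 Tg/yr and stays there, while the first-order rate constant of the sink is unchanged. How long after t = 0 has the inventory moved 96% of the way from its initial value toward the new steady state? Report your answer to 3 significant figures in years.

τ = M₀/F₀ = 1.40/0.989 = 1.416 yr.
The remaining gap fraction is e^(−t/τ); 96% covered ⇒ e^(−t/τ) = 0.0400.
t = −τ ln(0.0400) = 1.416 × 3.219 = 4.557 yr.

4.56 yr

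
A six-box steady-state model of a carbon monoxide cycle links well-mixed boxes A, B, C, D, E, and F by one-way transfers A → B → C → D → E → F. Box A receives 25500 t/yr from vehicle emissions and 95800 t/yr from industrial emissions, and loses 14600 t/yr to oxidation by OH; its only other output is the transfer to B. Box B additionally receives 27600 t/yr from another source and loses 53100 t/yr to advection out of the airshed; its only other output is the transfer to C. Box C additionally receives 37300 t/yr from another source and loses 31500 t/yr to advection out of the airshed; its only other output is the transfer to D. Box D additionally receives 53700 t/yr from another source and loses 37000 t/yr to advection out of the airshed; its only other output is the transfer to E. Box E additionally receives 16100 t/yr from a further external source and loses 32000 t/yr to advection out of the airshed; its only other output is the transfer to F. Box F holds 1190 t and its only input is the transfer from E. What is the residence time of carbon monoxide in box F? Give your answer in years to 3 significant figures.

Box A: F(A→B) = (25500 + 95800) − 14600 = 106700 t/yr.
Box B: F(B→C) = (106700 + 27600) − 53100 = 81200 t/yr.
Box C: F(C→D) = (81200 + 37300) − 31500 = 87000 t/yr.
Box D: F(D→E) = (87000 + 53700) − 37000 = 103700 t/yr.
Box E: F(E→F) = (103700 + 16100) − 32000 = 87800 t/yr.
Box F throughput = its input = 87800 t/yr; τ = 1190 / 87800 = 0.01355 yr.

0.0136 yr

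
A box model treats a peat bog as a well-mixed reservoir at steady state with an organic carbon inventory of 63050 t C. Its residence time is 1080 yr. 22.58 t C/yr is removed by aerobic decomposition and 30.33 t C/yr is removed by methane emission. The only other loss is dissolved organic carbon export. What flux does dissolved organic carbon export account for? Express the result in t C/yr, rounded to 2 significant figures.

5.5 t C/yr

Total removal F = M/τ = 63050 / 1080 = 58.38 t C/yr.
Dissolved organic carbon export = F − (22.58 + 30.33) = 58.38 − 52.91 = 5.470 t C/yr.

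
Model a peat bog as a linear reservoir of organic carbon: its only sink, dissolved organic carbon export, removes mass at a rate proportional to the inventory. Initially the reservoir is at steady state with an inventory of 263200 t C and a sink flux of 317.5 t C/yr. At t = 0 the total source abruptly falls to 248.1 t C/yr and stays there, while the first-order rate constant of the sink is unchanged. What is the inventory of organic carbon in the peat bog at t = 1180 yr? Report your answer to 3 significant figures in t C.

The sink rate constant is k = F₀/M₀ = 317.5/263200 = 0.001206 yr⁻¹.
Solving dM/dt = F₁ − kM with M(0) = M₀ gives M(t) = F₁/k + (M₀ − F₁/k)·e^(−kt).
F₁/k = 248.1/0.001206 = 205670 t C; kt = 0.001206 × 1180 = 1.423, e^(−kt) = 0.2409.
M(1180) = 205670 + (263200 − 205670) × 0.2409 = 205670 + 13860 = 219530 t C.

220000 t C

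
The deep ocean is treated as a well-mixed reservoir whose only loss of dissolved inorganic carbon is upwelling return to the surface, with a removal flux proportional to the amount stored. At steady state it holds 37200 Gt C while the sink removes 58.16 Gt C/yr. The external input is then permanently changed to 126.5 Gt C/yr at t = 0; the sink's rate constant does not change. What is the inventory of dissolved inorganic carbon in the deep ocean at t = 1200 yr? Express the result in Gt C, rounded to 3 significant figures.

Residence time τ = M₀/F₀ = 639.6 yr. The eventual steady state is M_∞ = M₀·(F₁/F₀) = 37200 × 126.5/58.16 = 80911 Gt C.
The anomaly ΔM(t) = M(t) − M_∞ decays as ΔM₀·e^(−t/τ) with ΔM₀ = 37200 − 80911 = −43710 Gt C.
At t = 1200 yr, e^(−t/τ) = e^(−1.876) = 0.1532, so ΔM = −6696 Gt C and M = 80911 − 6696 = 74216 Gt C.

74200 Gt C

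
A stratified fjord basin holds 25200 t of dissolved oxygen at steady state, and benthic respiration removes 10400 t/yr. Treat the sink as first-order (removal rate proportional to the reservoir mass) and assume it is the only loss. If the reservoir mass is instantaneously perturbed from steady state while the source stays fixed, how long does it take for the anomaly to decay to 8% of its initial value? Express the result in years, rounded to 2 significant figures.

6.1 yr

For a linear reservoir the anomaly decays as exp(−t/τ) with τ = M/F = 25200/10400 = 2.423 yr.
exp(−t/τ) = 0.08 ⇒ t = −τ ln(0.08) = 2.423 × 2.526 = 6.120 yr.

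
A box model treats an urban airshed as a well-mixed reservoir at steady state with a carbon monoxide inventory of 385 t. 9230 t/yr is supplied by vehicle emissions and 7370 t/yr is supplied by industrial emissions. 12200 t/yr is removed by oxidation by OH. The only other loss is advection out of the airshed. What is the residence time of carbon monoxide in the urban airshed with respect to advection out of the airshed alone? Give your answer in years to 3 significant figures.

0.0875 yr

At steady state ΣF_in = ΣF_out.
ΣF_in = 9230 + 7370 = 16600 t/yr.
Advection out of the airshed flux = ΣF_in − (12200) = 16600 − 12200 = 4400 t/yr.
τ = M / F = 385 / 4400 = 0.08750 yr.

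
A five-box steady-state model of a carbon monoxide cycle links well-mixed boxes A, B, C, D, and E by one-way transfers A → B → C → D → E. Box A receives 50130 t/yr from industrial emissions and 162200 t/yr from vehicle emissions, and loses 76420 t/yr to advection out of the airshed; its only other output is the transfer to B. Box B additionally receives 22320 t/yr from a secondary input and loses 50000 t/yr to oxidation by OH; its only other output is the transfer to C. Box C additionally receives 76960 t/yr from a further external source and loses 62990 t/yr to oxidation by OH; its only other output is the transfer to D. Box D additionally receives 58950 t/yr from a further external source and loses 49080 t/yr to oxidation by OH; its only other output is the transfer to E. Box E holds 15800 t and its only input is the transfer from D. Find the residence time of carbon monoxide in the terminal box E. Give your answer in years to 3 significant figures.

Box A: F(A→B) = (50130 + 162200) − 76420 = 135910 t/yr.
Box B: F(B→C) = (135910 + 22320) − 50000 = 108230 t/yr.
Box C: F(C→D) = (108230 + 76960) − 62990 = 122200 t/yr.
Box D: F(D→E) = (122200 + 58950) − 49080 = 132070 t/yr.
Box E throughput = its input = 132070 t/yr; τ = 15800 / 132070 = 0.1196 yr.

0.120 yr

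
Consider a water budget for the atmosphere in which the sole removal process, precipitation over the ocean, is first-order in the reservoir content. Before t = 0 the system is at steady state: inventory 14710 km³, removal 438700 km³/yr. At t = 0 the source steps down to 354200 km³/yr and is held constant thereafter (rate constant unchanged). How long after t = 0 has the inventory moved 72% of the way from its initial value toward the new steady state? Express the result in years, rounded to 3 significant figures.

0.0427 yr

τ = M₀/F₀ = 14710/438700 = 0.03353 yr.
The remaining gap fraction is e^(−t/τ); 72% covered ⇒ e^(−t/τ) = 0.280.
t = −τ ln(0.280) = 0.03353 × 1.273 = 0.04268 yr.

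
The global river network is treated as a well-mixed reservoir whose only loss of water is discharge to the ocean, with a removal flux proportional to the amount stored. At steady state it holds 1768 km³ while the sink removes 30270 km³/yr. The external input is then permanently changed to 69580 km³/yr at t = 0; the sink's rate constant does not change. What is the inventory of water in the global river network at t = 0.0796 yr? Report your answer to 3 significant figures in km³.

3480 km³

τ = M₀/F₀ = 1768/30270 = 0.05841 yr; rate constant k = 1/τ.
New steady state M_∞ = F₁/k = F₁·τ = 69580 × 0.05841 = 4064.0 km³.
M(t) = M_∞ + (M₀ − M_∞)·e^(−t/τ); t/τ = 0.0796/0.05841 = 1.363, so e^(−t/τ) = 0.2559.
M(t) = 4064.0 − 2296 × 0.2559 = 3476.4 km³.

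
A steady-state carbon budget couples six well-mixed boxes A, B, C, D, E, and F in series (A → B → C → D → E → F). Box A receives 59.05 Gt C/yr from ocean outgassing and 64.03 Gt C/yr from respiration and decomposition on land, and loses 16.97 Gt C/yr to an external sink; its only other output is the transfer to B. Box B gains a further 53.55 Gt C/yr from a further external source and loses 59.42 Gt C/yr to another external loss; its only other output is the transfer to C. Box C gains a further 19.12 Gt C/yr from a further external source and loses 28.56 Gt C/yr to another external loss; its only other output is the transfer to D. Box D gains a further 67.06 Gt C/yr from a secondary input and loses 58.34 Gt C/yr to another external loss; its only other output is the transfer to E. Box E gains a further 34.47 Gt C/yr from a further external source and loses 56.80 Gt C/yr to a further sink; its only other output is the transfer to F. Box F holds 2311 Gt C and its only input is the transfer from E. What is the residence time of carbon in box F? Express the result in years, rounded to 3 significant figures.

Box A: F(A→B) = (59.05 + 64.03) − 16.97 = 106.11 Gt C/yr.
Box B: F(B→C) = (106.11 + 53.55) − 59.42 = 100.24 Gt C/yr.
Box C: F(C→D) = (100.24 + 19.12) − 28.56 = 90.800 Gt C/yr.
Box D: F(D→E) = (90.800 + 67.06) − 58.34 = 99.520 Gt C/yr.
Box E: F(E→F) = (99.520 + 34.47) − 56.80 = 77.190 Gt C/yr.
Box F throughput = its input = 77.190 Gt C/yr; τ = 2311 / 77.190 = 29.94 yr.

29.9 yr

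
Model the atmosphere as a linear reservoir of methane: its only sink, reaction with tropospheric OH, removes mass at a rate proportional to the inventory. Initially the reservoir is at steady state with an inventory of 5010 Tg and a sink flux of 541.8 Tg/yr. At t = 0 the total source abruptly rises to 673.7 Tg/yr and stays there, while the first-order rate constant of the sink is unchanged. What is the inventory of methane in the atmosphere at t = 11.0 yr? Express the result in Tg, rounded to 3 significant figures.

τ = M₀/F₀ = 5010/541.8 = 9.247 yr; rate constant k = 1/τ.
New steady state M_∞ = F₁/k = F₁·τ = 673.7 × 9.247 = 6229.7 Tg.
M(t) = M_∞ + (M₀ − M_∞)·e^(−t/τ); t/τ = 11.0/9.247 = 1.190, so e^(−t/τ) = 0.3043.
M(t) = 6229.7 − 1220 × 0.3043 = 5858.5 Tg.

5860 Tg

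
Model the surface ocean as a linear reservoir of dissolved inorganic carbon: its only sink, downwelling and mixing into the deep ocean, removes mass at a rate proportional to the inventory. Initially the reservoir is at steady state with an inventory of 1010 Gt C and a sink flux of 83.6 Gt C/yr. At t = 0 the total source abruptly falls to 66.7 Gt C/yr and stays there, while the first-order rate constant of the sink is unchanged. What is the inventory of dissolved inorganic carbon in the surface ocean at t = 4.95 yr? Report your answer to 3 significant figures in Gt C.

The sink rate constant is k = F₀/M₀ = 83.6/1010 = 0.08277 yr⁻¹.
Solving dM/dt = F₁ − kM with M(0) = M₀ gives M(t) = F₁/k + (M₀ − F₁/k)·e^(−kt).
F₁/k = 66.7/0.08277 = 805.83 Gt C; kt = 0.08277 × 4.95 = 0.4097, e^(−kt) = 0.6638.
M(4.95) = 805.83 + (1010 − 805.83) × 0.6638 = 805.83 + 135.5 = 941.36 Gt C.

941 Gt C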